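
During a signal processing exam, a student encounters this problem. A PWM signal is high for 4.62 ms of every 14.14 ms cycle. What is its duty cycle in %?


Duty cycle as a percentage:
DC = (t_on / T) * 100
   = (4.62 / 14.14) * 100
   = 0.326733 * 100
   = 32.67 %

32.67 %


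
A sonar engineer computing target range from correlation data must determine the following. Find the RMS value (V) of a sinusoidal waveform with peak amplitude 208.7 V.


RMS voltage for a sinusoidal waveform:
V_rms = V_peak / sqrt(2)
      = 208.7 / 1.414214
      = 147.573 V

147.573 V


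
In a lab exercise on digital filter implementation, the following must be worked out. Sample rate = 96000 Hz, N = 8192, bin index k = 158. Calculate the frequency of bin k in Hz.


Frequency of DFT bin k:
f_k = k * fs / N
    = 158 * 96000 / 8192
    = 15168000 / 8192
    = 1851.562 Hz

1851.562 Hz


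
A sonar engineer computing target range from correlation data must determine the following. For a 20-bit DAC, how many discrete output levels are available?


Number of quantization levels = 2^N
= 2^20
= 1048576

1048576


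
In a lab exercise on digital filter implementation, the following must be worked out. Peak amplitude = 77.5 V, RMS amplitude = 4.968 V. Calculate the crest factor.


Crest factor is the ratio of peak to RMS:
CF = V_peak / V_rms
   = 77.5 / 4.968
   = 15.5998

15.5998


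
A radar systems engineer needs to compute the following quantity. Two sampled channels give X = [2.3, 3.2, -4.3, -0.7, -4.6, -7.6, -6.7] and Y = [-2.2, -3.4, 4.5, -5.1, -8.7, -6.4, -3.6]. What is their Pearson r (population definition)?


Pearson correlation coefficient (population):
r = cov(X,Y) / (std(X) * std(Y))
Mean X = -2.6286, Mean Y = -3.5571
Cov(X,Y) = 2.229796
Std(X) = 3.963301, Std(Y) = 3.84888
r = 0.1462

0.1462


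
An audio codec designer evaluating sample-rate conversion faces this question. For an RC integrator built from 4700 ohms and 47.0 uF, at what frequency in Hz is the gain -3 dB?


Cutoff frequency of a first-order RC filter:
fc = 1 / (2 * pi * R * C)
C = 47.0 uF = 4.7e-05 F
fc = 1 / (2 * pi * 4700 * 4.7e-05)
   = 1 / 1.387955634356
   = 0.720484 Hz

0.720484 Hz


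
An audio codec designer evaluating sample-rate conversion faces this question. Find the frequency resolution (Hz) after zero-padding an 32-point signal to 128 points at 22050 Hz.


Frequency resolution after zero-padding:
N_padded = 32 * 4 = 128
df = fs / N_padded
   = 22050 / 128
   = 172.2656 Hz

172.2656 Hz


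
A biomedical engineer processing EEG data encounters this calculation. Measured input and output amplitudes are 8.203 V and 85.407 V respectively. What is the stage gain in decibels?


Voltage gain in dB:
G = 20 * log10(Vout / Vin)
  = 20 * log10(85.407 / 8.203)
  = 20 * log10(10.411679)
  = 20 * 1.017521
  = 20.35 dB

20.35 dB


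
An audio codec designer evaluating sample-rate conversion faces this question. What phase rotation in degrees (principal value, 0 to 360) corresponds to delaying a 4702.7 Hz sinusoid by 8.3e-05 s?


Phase shift from frequency and time delay:
phi = 360 * f * t_delay
    = 360 * 4702.7 * 8.3e-05
    = 140.52 degrees
    mod 360 = 140.52 degrees

140.52 degrees


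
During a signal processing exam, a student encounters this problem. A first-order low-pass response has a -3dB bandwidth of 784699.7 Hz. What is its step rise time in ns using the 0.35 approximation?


Rise time from bandwidth relationship:
tr = 0.35 / BW
   = 0.35 / 784699.7
   = 4.460305006e-07 s
   = 446.0305 ns

446.0305 ns


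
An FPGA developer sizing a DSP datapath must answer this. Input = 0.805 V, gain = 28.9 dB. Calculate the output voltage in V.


Output voltage from dB gain:
V_out = V_in * 10^(gain_dB / 20)
      = 0.805 * 10^(28.9 / 20)
      = 0.805 * 27.861212
      = 22.4283 V

22.4283 V


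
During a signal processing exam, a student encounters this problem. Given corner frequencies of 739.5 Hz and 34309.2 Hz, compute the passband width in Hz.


Bandwidth is the difference of -3dB frequencies:
BW = f_high - f_low
   = 34309.2 - 739.5
   = 33569.7 Hz

33569.7 Hz


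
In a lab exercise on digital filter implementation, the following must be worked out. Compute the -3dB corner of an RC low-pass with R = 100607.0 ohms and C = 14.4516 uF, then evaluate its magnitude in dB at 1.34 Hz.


Step 1 — cutoff frequency:
fc = 1 / (2*pi*R*C)
C = 14.4516 uF = 1.44516e-05 F
fc = 1 / (2*pi*100607.0*1.44516e-05)
   = 0.109465 Hz

Step 2 — magnitude at f = 1.34 Hz:
|H(f)| = 1 / sqrt(1 + (f/fc)^2)
f/fc = 1.34 / 0.109465 = 12.241356
|H| = 1 / sqrt(1 + 149.850797) = 0.0814191
|H|_dB = 20*log10(0.0814191) = -21.79 dB

fc = 0.109465 Hz; |H(1.34 Hz)| = -21.79 dB


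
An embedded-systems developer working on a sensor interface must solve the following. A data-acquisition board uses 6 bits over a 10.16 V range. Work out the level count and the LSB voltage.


Step 1 — number of quantization levels:
L = 2^N = 2^6 = 64

Step 2 — LSB step size:
delta = Vfs / L
      = 10.16 / 64
      = 0.15875 V

Levels = 64; step size = 0.15875 V


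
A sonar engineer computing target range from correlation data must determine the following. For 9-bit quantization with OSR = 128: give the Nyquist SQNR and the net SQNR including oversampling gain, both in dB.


Step 1 — baseline SQNR at Nyquist:
SQNR_base = 6.02*N + 1.76
          = 6.02*9 + 1.76
          = 55.94 dB

Step 2 — oversampling processing gain:
G = 10*log10(OSR) = 10*log10(128) = 21.07 dB

Step 3 — total:
SQNR_total = 55.94 + 21.07 = 77.01 dB

Base SQNR = 55.94 dB; oversampled SQNR = 77.01 dB


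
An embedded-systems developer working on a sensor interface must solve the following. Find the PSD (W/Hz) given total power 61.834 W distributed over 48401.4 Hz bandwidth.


Power spectral density:
PSD = P / BW
    = 61.834 / 48401.4
    = 0.00127753 W/Hz

0.00127753 W/Hz


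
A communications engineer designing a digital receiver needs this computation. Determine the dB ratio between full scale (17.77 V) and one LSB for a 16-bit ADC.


Dynamic range from full-scale to LSB:
V_min = V_max / 2^bits = 17.77 / 2^16
DR = 20 * log10(V_max / V_min)
   = 20 * log10(2^16)
   = 20 * 16 * log10(2)
   = 96.33 dB

96.33 dB


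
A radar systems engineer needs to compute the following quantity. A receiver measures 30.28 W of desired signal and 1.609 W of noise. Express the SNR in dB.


SNR in decibels:
SNR = 10 * log10(Ps / Pn)
    = 10 * log10(30.28 / 1.609)
    = 10 * log10(18.8191)
    = 10 * 1.2746
    = 12.75 dB

12.75 dB


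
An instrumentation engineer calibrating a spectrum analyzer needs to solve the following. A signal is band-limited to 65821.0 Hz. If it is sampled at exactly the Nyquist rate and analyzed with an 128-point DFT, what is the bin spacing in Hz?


Step 1 — Nyquist sampling rate:
fs = 2 * fmax = 2 * 65821.0 = 131642.0 Hz

Step 2 — DFT bin spacing:
df = fs / N = 131642.0 / 128 = 1028.4531 Hz

1028.4531 Hz


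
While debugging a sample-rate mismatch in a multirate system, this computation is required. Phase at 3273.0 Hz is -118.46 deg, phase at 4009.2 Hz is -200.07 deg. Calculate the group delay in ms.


Group delay from phase difference:
tau = -d(phi)/d(omega)
d(phi) = -81.61 deg = -1.424363 rad
d(omega) = 2*pi*(4009.2 - 3273.0) = 4625.681 rad/s
tau = -(-1.424363) / 4625.681
    = 0.3079 ms

0.3079 ms


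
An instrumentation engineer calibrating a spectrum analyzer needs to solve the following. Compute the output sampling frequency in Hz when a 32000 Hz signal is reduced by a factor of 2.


Decimation reduces the sample rate:
fs_out = fs_in / M
       = 32000 / 2
       = 16000.0 Hz

16000.0 Hz


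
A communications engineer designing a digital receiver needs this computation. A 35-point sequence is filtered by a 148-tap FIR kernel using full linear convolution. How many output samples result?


Linear convolution output length:
L = N + M - 1
  = 35 + 148 - 1
  = 182 samples

182


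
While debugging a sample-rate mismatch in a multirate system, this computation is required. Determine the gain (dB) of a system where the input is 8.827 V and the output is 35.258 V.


Voltage gain in dB:
G = 20 * log10(Vout / Vin)
  = 20 * log10(35.258 / 8.827)
  = 20 * log10(3.994336)
  = 20 * 0.601445
  = 12.03 dB

12.03 dB


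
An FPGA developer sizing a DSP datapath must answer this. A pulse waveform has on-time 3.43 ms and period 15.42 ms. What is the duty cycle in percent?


Duty cycle as a percentage:
DC = (t_on / T) * 100
   = (3.43 / 15.42) * 100
   = 0.222438 * 100
   = 22.24 %

22.24 %


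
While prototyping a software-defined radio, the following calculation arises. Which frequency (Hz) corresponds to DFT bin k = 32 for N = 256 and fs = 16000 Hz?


Frequency of DFT bin k:
f_k = k * fs / N
    = 32 * 16000 / 256
    = 512000 / 256
    = 2000.0 Hz

2000.0 Hz


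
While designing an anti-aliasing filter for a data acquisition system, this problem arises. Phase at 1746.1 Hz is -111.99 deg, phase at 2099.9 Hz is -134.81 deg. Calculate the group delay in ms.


Group delay from phase difference:
tau = -d(phi)/d(omega)
d(phi) = -22.82 deg = -0.398284 rad
d(omega) = 2*pi*(2099.9 - 1746.1) = 2222.991 rad/s
tau = -(-0.398284) / 2222.991
    = 0.1792 ms

0.1792 ms


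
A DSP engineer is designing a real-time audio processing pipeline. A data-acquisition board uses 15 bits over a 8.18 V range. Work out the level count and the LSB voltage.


Step 1 — number of quantization levels:
L = 2^N = 2^15 = 32768

Step 2 — LSB step size:
delta = Vfs / L
      = 8.18 / 32768
      = 0.00024963 V

Levels = 32768; step size = 0.00024963 V


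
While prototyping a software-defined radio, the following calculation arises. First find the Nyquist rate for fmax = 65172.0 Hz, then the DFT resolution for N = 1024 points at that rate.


Step 1 — Nyquist sampling rate:
fs = 2 * fmax = 2 * 65172.0 = 130344.0 Hz

Step 2 — DFT bin spacing:
df = fs / N = 130344.0 / 1024 = 127.2891 Hz

127.2891 Hz


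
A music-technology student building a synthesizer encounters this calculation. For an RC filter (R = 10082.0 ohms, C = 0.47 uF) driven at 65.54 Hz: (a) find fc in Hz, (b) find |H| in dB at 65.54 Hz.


Step 1 — cutoff frequency:
fc = 1 / (2*pi*R*C)
C = 0.47 uF = 4.7e-07 F
fc = 1 / (2*pi*10082.0*4.7e-07)
   = 33.5873 Hz

Step 2 — magnitude at f = 65.54 Hz:
|H(f)| = 1 / sqrt(1 + (f/fc)^2)
f/fc = 65.54 / 33.5873 = 1.951333
|H| = 1 / sqrt(1 + 3.8077) = 0.4560698
|H|_dB = 20*log10(0.4560698) = -6.82 dB

fc = 33.5873 Hz; |H(65.54 Hz)| = -6.82 dB


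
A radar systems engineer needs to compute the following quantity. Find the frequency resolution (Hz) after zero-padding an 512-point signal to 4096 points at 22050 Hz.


Frequency resolution after zero-padding:
N_padded = 512 * 8 = 4096
df = fs / N_padded
   = 22050 / 4096
   = 5.3833 Hz

5.3833 Hz


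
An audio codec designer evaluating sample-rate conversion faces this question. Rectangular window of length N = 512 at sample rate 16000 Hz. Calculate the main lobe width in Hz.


Main lobe width for a rectangular window:
Width = 2 * fs / N
      = 2 * 16000 / 512
      = 32000 / 512
      = 62.5 Hz

62.5 Hz


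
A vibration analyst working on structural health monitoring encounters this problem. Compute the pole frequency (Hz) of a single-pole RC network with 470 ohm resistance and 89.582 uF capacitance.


Cutoff frequency of a first-order RC filter:
fc = 1 / (2 * pi * R * C)
C = 89.582 uF = 8.9582e-05 F
fc = 1 / (2 * pi * 470 * 8.9582e-05)
   = 1 / 0.26454434390825
   = 3.780085 Hz

3.780085 Hz


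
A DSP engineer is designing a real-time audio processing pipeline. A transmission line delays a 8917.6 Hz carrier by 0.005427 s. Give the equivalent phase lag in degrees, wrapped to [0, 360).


Phase shift from frequency and time delay:
phi = 360 * f * t_delay
    = 360 * 8917.6 * 0.005427
    = 17422.49 degrees
    mod 360 = 142.49 degrees

142.49 degrees


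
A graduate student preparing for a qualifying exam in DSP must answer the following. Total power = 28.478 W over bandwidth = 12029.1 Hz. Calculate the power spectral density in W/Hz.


Power spectral density:
PSD = P / BW
    = 28.478 / 12029.1
    = 0.00236743 W/Hz

0.00236743 W/Hz


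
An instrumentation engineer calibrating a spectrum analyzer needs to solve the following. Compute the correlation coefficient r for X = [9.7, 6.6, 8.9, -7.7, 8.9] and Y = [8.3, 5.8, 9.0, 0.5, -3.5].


Pearson correlation coefficient (population):
r = cov(X,Y) / (std(X) * std(Y))
Mean X = 5.28, Mean Y = 4.02
Cov(X,Y) = 11.5524
Std(X) = 6.572184, Std(Y) = 4.800583
r = 0.3662

0.3662


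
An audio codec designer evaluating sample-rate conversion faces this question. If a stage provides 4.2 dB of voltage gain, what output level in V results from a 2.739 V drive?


Output voltage from dB gain:
V_out = V_in * 10^(gain_dB / 20)
      = 2.739 * 10^(4.2 / 20)
      = 2.739 * 1.62181
      = 4.4421 V

4.4421 V


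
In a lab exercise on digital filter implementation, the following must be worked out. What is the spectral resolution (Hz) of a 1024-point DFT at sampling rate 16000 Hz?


DFT frequency resolution:
df = fs / N
   = 16000 / 1024
   = 15.625 Hz

15.625 Hz


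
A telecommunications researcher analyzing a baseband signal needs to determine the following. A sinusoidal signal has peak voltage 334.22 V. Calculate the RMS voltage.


RMS voltage for a sinusoidal waveform:
V_rms = V_peak / sqrt(2)
      = 334.22 / 1.414214
      = 236.329 V

236.329 V


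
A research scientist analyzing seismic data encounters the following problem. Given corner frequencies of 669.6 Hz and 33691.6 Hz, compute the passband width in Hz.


Bandwidth is the difference of -3dB frequencies:
BW = f_high - f_low
   = 33691.6 - 669.6
   = 33022.0 Hz

33022.0 Hz


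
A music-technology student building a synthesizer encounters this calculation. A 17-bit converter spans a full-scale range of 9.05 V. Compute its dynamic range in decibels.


Dynamic range from full-scale to LSB:
V_min = V_max / 2^bits = 9.05 / 2^17
DR = 20 * log10(V_max / V_min)
   = 20 * log10(2^17)
   = 20 * 17 * log10(2)
   = 102.35 dB

102.35 dB


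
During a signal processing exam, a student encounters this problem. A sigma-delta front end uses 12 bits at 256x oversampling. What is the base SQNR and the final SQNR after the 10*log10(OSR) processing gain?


Step 1 — baseline SQNR at Nyquist:
SQNR_base = 6.02*N + 1.76
          = 6.02*12 + 1.76
          = 74.0 dB

Step 2 — oversampling processing gain:
G = 10*log10(OSR) = 10*log10(256) = 24.08 dB

Step 3 — total:
SQNR_total = 74.0 + 24.08 = 98.08 dB

Base SQNR = 74.0 dB; oversampled SQNR = 98.08 dB


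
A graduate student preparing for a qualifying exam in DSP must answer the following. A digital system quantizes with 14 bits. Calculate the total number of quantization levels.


Number of quantization levels = 2^N
= 2^14
= 16384

16384


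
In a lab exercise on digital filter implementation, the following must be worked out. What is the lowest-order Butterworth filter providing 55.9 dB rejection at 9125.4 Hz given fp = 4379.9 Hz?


Butterworth filter order formula:
n = log10(10^(A/10) - 1) / (2 * log10(f_stop/f_pass))
10^(55.9/10) - 1 = 389044.145
f_stop/f_pass = 9125.4 / 4379.9 = 2.0835
n = 8.7676 -> ceil = 9

9


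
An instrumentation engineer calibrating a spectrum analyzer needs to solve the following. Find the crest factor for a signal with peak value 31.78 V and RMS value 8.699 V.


Crest factor is the ratio of peak to RMS:
CF = V_peak / V_rms
   = 31.78 / 8.699
   = 3.6533

3.6533


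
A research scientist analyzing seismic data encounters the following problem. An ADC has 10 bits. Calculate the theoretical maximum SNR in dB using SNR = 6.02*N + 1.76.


Theoretical SNR for a full-scale sinusoid:
SNR = 6.02 * N + 1.76
    = 6.02 * 10 + 1.76
    = 60.2 + 1.76
    = 61.96 dB

61.96 dB


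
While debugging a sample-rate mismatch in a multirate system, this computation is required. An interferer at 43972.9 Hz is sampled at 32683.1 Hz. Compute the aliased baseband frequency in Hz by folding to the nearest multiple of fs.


Compute the nearest integer multiple of fs to the signal:
n = round(43972.9 / 32683.1) = 1
f_alias = |43972.9 - 1 * 32683.1|
        = |43972.9 - 32683.1|
        = 11289.8 Hz

11289.8


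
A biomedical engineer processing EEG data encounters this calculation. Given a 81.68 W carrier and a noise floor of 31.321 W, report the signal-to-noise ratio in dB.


SNR in decibels:
SNR = 10 * log10(Ps / Pn)
    = 10 * log10(81.68 / 31.321)
    = 10 * log10(2.6078)
    = 10 * 0.4163
    = 4.16 dB

4.16 dB


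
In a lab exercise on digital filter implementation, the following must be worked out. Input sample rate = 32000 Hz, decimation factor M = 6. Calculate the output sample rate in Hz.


Decimation reduces the sample rate:
fs_out = fs_in / M
       = 32000 / 6
       = 5333.3333 Hz

5333.3333 Hz


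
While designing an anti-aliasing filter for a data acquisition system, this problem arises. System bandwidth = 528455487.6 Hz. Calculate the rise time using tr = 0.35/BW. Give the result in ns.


Rise time from bandwidth relationship:
tr = 0.35 / BW
   = 0.35 / 528455487.6
   = 6.623074378e-10 s
   = 0.6623 ns

0.6623 ns


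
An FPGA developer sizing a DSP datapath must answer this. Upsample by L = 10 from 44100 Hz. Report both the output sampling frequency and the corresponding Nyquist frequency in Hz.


Step 1 — output sample rate after interpolation by L:
fs_out = L * fs_in = 10 * 44100 = 441000 Hz

Step 2 — Nyquist frequency of the output stream:
f_Nyq = fs_out / 2 = 441000 / 2 = 220500.0 Hz

fs_out = 441000 Hz; f_Nyquist = 220500.0 Hz


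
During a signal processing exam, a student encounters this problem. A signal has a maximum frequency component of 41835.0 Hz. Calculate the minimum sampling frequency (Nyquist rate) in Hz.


The Nyquist rate is twice the maximum frequency component.
fs_min = 2 * fmax
      = 2 * 41835.0
      = 83670.0 Hz

83670.0


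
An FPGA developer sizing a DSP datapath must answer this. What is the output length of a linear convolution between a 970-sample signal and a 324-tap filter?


Linear convolution output length:
L = N + M - 1
  = 970 + 324 - 1
  = 1293 samples

1293


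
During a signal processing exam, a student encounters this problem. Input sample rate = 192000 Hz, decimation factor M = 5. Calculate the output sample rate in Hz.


Decimation reduces the sample rate:
fs_out = fs_in / M
       = 192000 / 5
       = 38400.0 Hz

38400.0 Hz


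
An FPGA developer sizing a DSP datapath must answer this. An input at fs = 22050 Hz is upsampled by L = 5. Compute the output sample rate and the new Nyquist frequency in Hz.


Step 1 — output sample rate after interpolation by L:
fs_out = L * fs_in = 5 * 22050 = 110250 Hz

Step 2 — Nyquist frequency of the output stream:
f_Nyq = fs_out / 2 = 110250 / 2 = 55125.0 Hz

fs_out = 110250 Hz; f_Nyquist = 55125.0 Hz


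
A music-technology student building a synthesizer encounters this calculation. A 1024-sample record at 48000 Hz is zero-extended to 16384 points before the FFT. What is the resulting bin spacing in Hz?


Frequency resolution after zero-padding:
N_padded = 1024 * 16 = 16384
df = fs / N_padded
   = 48000 / 16384
   = 2.9297 Hz

2.9297 Hz


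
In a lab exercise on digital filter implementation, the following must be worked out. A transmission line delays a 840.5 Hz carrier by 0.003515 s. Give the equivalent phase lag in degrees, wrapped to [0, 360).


Phase shift from frequency and time delay:
phi = 360 * f * t_delay
    = 360 * 840.5 * 0.003515
    = 1063.57 degrees
    mod 360 = 343.57 degrees

343.57 degrees


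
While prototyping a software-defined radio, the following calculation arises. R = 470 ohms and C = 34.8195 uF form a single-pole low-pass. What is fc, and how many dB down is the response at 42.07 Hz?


Step 1 — cutoff frequency:
fc = 1 / (2*pi*R*C)
C = 34.8195 uF = 3.48195e-05 F
fc = 1 / (2*pi*470*3.48195e-05)
   = 9.72523 Hz

Step 2 — magnitude at f = 42.07 Hz:
|H(f)| = 1 / sqrt(1 + (f/fc)^2)
f/fc = 42.07 / 9.72523 = 4.325862
|H| = 1 / sqrt(1 + 18.713082) = 0.2252282
|H|_dB = 20*log10(0.2252282) = -12.95 dB

fc = 9.72523 Hz; |H(42.07 Hz)| = -12.95 dB


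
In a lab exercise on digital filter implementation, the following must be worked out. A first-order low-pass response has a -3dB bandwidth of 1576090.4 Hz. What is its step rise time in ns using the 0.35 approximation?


Rise time from bandwidth relationship:
tr = 0.35 / BW
   = 0.35 / 1576090.4
   = 2.220684803e-07 s
   = 222.0685 ns

222.0685 ns


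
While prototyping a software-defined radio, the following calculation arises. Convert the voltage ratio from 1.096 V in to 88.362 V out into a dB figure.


Voltage gain in dB:
G = 20 * log10(Vout / Vin)
  = 20 * log10(88.362 / 1.096)
  = 20 * log10(80.622263)
  = 20 * 1.906455
  = 38.13 dB

38.13 dB


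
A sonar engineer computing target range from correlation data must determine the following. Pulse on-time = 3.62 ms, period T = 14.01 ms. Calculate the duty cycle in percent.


Duty cycle as a percentage:
DC = (t_on / T) * 100
   = (3.62 / 14.01) * 100
   = 0.258387 * 100
   = 25.84 %

25.84 %


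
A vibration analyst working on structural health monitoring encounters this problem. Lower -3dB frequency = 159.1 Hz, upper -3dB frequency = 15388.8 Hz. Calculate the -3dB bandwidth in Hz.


Bandwidth is the difference of -3dB frequencies:
BW = f_high - f_low
   = 15388.8 - 159.1
   = 15229.7 Hz

15229.7 Hz


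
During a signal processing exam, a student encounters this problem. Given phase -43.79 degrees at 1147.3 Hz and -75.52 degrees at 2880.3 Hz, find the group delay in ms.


Group delay from phase difference:
tau = -d(phi)/d(omega)
d(phi) = -31.73 deg = -0.553793 rad
d(omega) = 2*pi*(2880.3 - 1147.3) = 10888.7601 rad/s
tau = -(-0.553793) / 10888.7601
    = 0.0509 ms

0.0509 ms


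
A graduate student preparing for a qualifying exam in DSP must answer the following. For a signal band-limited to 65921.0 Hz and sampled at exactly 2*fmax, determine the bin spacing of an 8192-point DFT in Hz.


Step 1 — Nyquist sampling rate:
fs = 2 * fmax = 2 * 65921.0 = 131842.0 Hz

Step 2 — DFT bin spacing:
df = fs / N = 131842.0 / 8192 = 16.094 Hz

16.094 Hz


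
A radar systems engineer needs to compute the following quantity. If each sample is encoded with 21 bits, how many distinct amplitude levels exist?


Number of quantization levels = 2^N
= 2^21
= 2097152

2097152


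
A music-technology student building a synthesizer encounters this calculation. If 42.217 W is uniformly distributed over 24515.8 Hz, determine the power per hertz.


Power spectral density:
PSD = P / BW
    = 42.217 / 24515.8
    = 0.00172203 W/Hz

0.00172203 W/Hz


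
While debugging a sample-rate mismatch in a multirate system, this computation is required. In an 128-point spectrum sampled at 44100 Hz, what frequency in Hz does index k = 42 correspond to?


Frequency of DFT bin k:
f_k = k * fs / N
    = 42 * 44100 / 128
    = 1852200 / 128
    = 14470.312 Hz

14470.312 Hz


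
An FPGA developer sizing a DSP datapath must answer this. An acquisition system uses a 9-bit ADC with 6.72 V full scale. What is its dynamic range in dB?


Dynamic range from full-scale to LSB:
V_min = V_max / 2^bits = 6.72 / 2^9
DR = 20 * log10(V_max / V_min)
   = 20 * log10(2^9)
   = 20 * 9 * log10(2)
   = 54.19 dB

54.19 dB


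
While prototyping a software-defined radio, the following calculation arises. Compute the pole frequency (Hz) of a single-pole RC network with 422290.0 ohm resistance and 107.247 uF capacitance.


Cutoff frequency of a first-order RC filter:
fc = 1 / (2 * pi * R * C)
C = 107.247 uF = 0.000107247 F
fc = 1 / (2 * pi * 422290.0 * 0.000107247)
   = 1 / 284.56128820234
   = 0.003514 Hz

0.003514 Hz


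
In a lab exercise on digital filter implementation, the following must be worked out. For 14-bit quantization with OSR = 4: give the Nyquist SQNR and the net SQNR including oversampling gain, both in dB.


Step 1 — baseline SQNR at Nyquist:
SQNR_base = 6.02*N + 1.76
          = 6.02*14 + 1.76
          = 86.04 dB

Step 2 — oversampling processing gain:
G = 10*log10(OSR) = 10*log10(4) = 6.02 dB

Step 3 — total:
SQNR_total = 86.04 + 6.02 = 92.06 dB

Base SQNR = 86.04 dB; oversampled SQNR = 92.06 dB


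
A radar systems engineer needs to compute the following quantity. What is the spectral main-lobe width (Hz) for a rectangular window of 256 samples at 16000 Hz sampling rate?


Main lobe width for a rectangular window:
Width = 2 * fs / N
      = 2 * 16000 / 256
      = 32000 / 256
      = 125.0 Hz

125.0 Hz


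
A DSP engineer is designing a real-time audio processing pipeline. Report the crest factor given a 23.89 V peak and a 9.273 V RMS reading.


Crest factor is the ratio of peak to RMS:
CF = V_peak / V_rms
   = 23.89 / 9.273
   = 2.5763

2.5763


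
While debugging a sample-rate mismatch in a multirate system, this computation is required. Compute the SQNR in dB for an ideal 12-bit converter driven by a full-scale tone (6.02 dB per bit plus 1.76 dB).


Theoretical SNR for a full-scale sinusoid:
SNR = 6.02 * N + 1.76
    = 6.02 * 12 + 1.76
    = 72.24 + 1.76
    = 74.0 dB

74.0 dB


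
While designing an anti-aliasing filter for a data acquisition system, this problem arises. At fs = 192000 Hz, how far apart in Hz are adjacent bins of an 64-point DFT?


DFT frequency resolution:
df = fs / N
   = 192000 / 64
   = 3000.0 Hz

3000.0 Hz


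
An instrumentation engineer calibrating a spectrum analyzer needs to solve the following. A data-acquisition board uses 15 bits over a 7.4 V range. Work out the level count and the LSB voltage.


Step 1 — number of quantization levels:
L = 2^N = 2^15 = 32768

Step 2 — LSB step size:
delta = Vfs / L
      = 7.4 / 32768
      = 0.00022583 V

Levels = 32768; step size = 0.00022583 V


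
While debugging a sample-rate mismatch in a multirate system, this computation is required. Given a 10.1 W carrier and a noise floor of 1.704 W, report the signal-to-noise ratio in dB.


SNR in decibels:
SNR = 10 * log10(Ps / Pn)
    = 10 * log10(10.1 / 1.704)
    = 10 * log10(5.9272)
    = 10 * 0.7729
    = 7.73 dB

7.73 dB


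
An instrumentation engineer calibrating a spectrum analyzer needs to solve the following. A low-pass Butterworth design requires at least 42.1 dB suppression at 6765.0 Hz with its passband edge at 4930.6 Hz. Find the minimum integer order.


Butterworth filter order formula:
n = log10(10^(A/10) - 1) / (2 * log10(f_stop/f_pass))
10^(42.1/10) - 1 = 16217.101
f_stop/f_pass = 6765.0 / 4930.6 = 1.372
n = 15.3237 -> ceil = 16

16


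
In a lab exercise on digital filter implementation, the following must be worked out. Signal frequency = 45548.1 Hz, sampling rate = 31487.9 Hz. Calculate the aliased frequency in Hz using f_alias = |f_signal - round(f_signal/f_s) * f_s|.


Compute the nearest integer multiple of fs to the signal:
n = round(45548.1 / 31487.9) = 1
f_alias = |45548.1 - 1 * 31487.9|
        = |45548.1 - 31487.9|
        = 14060.2 Hz

14060.2


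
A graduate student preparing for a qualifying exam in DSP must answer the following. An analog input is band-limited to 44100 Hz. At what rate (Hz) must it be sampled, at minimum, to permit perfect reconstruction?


The Nyquist rate is twice the maximum frequency component.
fs_min = 2 * fmax
      = 2 * 44100
      = 88200 Hz

88200


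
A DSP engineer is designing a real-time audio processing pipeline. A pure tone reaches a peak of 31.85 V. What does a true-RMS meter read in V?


RMS voltage for a sinusoidal waveform:
V_rms = V_peak / sqrt(2)
      = 31.85 / 1.414214
      = 22.521 V

22.521 V


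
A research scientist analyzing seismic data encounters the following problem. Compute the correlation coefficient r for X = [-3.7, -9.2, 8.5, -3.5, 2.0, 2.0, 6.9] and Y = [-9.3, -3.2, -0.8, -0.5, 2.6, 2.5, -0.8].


Pearson correlation coefficient (population):
r = cov(X,Y) / (std(X) * std(Y))
Mean X = 0.4286, Mean Y = -1.3571
Cov(X,Y) = 9.650204
Std(X) = 5.820583, Std(Y) = 3.74885
r = 0.4423

0.4423


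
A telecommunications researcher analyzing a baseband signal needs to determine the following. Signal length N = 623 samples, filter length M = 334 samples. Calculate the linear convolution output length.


Linear convolution output length:
L = N + M - 1
  = 623 + 334 - 1
  = 956 samples

956


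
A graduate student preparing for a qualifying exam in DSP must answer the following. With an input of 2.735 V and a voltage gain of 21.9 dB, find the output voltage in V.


Output voltage from dB gain:
V_out = V_in * 10^(gain_dB / 20)
      = 2.735 * 10^(21.9 / 20)
      = 2.735 * 12.445146
      = 34.0375 V

34.0375 V


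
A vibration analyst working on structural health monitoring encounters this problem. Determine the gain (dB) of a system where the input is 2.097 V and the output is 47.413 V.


Voltage gain in dB:
G = 20 * log10(Vout / Vin)
  = 20 * log10(47.413 / 2.097)
  = 20 * log10(22.609919)
  = 20 * 1.354299
  = 27.09 dB

27.09 dB


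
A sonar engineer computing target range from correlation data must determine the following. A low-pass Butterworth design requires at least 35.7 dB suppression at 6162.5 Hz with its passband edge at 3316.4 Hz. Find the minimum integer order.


Butterworth filter order formula:
n = log10(10^(A/10) - 1) / (2 * log10(f_stop/f_pass))
10^(35.7/10) - 1 = 3714.3523
f_stop/f_pass = 6162.5 / 3316.4 = 1.8582
n = 6.6333 -> ceil = 7

7


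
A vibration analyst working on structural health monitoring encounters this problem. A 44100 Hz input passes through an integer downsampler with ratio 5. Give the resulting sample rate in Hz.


Decimation reduces the sample rate:
fs_out = fs_in / M
       = 44100 / 5
       = 8820.0 Hz

8820.0 Hz


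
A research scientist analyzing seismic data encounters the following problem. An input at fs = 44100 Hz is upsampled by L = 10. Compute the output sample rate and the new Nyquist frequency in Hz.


Step 1 — output sample rate after interpolation by L:
fs_out = L * fs_in = 10 * 44100 = 441000 Hz

Step 2 — Nyquist frequency of the output stream:
f_Nyq = fs_out / 2 = 441000 / 2 = 220500.0 Hz

fs_out = 441000 Hz; f_Nyquist = 220500.0 Hz


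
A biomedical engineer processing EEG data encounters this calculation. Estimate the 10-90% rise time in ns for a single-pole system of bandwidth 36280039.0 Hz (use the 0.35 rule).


Rise time from bandwidth relationship:
tr = 0.35 / BW
   = 0.35 / 36280039.0
   = 9.647178163e-09 s
   = 9.6472 ns

9.6472 ns


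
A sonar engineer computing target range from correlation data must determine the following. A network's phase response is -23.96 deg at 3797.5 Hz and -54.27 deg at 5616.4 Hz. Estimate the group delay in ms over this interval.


Group delay from phase difference:
tau = -d(phi)/d(omega)
d(phi) = -30.31 deg = -0.529009 rad
d(omega) = 2*pi*(5616.4 - 3797.5) = 11428.4858 rad/s
tau = -(-0.529009) / 11428.4858
    = 0.0463 ms

0.0463 ms


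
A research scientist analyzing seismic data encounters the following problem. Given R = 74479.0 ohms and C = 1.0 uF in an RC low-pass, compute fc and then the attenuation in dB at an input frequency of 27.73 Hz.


Step 1 — cutoff frequency:
fc = 1 / (2*pi*R*C)
C = 1.0 uF = 1e-06 F
fc = 1 / (2*pi*74479.0*1e-06)
   = 2.13691 Hz

Step 2 — magnitude at f = 27.73 Hz:
|H(f)| = 1 / sqrt(1 + (f/fc)^2)
f/fc = 27.73 / 2.13691 = 12.976681
|H| = 1 / sqrt(1 + 168.39425) = 0.0768335
|H|_dB = 20*log10(0.0768335) = -22.29 dB

fc = 2.13691 Hz; |H(27.73 Hz)| = -22.29 dB


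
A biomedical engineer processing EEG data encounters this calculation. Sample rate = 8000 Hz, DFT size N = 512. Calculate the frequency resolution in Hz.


DFT frequency resolution:
df = fs / N
   = 8000 / 512
   = 15.625 Hz

15.625 Hz


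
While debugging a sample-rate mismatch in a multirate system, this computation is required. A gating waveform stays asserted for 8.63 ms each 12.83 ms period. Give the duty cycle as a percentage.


Duty cycle as a percentage:
DC = (t_on / T) * 100
   = (8.63 / 12.83) * 100
   = 0.672642 * 100
   = 67.26 %

67.26 %


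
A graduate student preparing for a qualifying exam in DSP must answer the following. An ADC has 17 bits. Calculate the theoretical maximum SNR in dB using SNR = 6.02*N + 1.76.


Theoretical SNR for a full-scale sinusoid:
SNR = 6.02 * N + 1.76
    = 6.02 * 17 + 1.76
    = 102.34 + 1.76
    = 104.1 dB

104.1 dB


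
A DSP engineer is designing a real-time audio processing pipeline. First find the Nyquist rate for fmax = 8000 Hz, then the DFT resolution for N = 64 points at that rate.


Step 1 — Nyquist sampling rate:
fs = 2 * fmax = 2 * 8000 = 16000 Hz

Step 2 — DFT bin spacing:
df = fs / N = 16000 / 64 = 250.0 Hz

250.0 Hz


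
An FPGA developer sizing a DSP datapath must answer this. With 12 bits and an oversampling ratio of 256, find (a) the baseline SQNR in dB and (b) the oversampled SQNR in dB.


Step 1 — baseline SQNR at Nyquist:
SQNR_base = 6.02*N + 1.76
          = 6.02*12 + 1.76
          = 74.0 dB

Step 2 — oversampling processing gain:
G = 10*log10(OSR) = 10*log10(256) = 24.08 dB

Step 3 — total:
SQNR_total = 74.0 + 24.08 = 98.08 dB

Base SQNR = 74.0 dB; oversampled SQNR = 98.08 dB


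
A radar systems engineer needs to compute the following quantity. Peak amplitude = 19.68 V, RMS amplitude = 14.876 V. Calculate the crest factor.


Crest factor is the ratio of peak to RMS:
CF = V_peak / V_rms
   = 19.68 / 14.876
   = 1.3229

1.3229


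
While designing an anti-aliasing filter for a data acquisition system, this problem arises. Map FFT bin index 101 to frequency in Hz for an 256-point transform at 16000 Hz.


Frequency of DFT bin k:
f_k = k * fs / N
    = 101 * 16000 / 256
    = 1616000 / 256
    = 6312.5 Hz

6312.5 Hz


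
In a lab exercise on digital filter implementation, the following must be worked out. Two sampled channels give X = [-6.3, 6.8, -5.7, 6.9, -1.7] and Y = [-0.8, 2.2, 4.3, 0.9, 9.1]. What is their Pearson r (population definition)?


Pearson correlation coefficient (population):
r = cov(X,Y) / (std(X) * std(Y))
Mean X = 0.0, Mean Y = 3.14
Cov(X,Y) = -2.754
Std(X) = 5.812401, Std(Y) = 3.41444
r = -0.1388

-0.1388


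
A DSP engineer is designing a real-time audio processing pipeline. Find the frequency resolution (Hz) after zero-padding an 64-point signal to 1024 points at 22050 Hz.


Frequency resolution after zero-padding:
N_padded = 64 * 16 = 1024
df = fs / N_padded
   = 22050 / 1024
   = 21.5332 Hz

21.5332 Hz


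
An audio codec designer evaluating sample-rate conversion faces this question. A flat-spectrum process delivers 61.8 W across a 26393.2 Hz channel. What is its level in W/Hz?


Power spectral density:
PSD = P / BW
    = 61.8 / 26393.2
    = 0.00234151 W/Hz

0.00234151 W/Hz


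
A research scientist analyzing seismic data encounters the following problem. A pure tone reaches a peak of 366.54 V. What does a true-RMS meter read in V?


RMS voltage for a sinusoidal waveform:
V_rms = V_peak / sqrt(2)
      = 366.54 / 1.414214
      = 259.183 V

259.183 V


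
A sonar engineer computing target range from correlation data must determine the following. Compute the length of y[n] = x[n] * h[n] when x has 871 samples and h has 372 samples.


Linear convolution output length:
L = N + M - 1
  = 871 + 372 - 1
  = 1242 samples

1242


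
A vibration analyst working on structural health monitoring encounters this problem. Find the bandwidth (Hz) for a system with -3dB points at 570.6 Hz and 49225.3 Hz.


Bandwidth is the difference of -3dB frequencies:
BW = f_high - f_low
   = 49225.3 - 570.6
   = 48654.7 Hz

48654.7 Hz


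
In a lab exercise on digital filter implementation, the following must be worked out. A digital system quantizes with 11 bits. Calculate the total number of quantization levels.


Number of quantization levels = 2^N
= 2^11
= 2048

2048


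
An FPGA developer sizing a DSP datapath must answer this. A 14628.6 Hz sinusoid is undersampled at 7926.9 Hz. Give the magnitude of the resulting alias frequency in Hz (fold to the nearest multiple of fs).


Compute the nearest integer multiple of fs to the signal:
n = round(14628.6 / 7926.9) = 2
f_alias = |14628.6 - 2 * 7926.9|
        = |14628.6 - 15853.8|
        = 1225.2 Hz

1225.2


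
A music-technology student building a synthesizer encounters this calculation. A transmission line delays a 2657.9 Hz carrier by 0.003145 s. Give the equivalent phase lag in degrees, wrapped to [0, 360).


Phase shift from frequency and time delay:
phi = 360 * f * t_delay
    = 360 * 2657.9 * 0.003145
    = 3009.27 degrees
    mod 360 = 129.27 degrees

129.27 degrees


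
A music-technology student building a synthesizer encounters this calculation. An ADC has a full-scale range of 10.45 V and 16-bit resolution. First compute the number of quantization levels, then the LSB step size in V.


Step 1 — number of quantization levels:
L = 2^N = 2^16 = 65536

Step 2 — LSB step size:
delta = Vfs / L
      = 10.45 / 65536
      = 0.00015945 V

Levels = 65536; step size = 0.00015945 V


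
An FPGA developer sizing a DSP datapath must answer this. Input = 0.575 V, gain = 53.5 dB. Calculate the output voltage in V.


Output voltage from dB gain:
V_out = V_in * 10^(gain_dB / 20)
      = 0.575 * 10^(53.5 / 20)
      = 0.575 * 473.151259
      = 272.062 V

272.062 V


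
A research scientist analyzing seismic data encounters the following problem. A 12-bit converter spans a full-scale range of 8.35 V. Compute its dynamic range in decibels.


Dynamic range from full-scale to LSB:
V_min = V_max / 2^bits = 8.35 / 2^12
DR = 20 * log10(V_max / V_min)
   = 20 * log10(2^12)
   = 20 * 12 * log10(2)
   = 72.25 dB

72.25 dB


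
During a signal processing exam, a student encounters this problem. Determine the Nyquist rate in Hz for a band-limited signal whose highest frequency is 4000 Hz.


The Nyquist rate is twice the maximum frequency component.
fs_min = 2 * fmax
      = 2 * 4000
      = 8000 Hz

8000


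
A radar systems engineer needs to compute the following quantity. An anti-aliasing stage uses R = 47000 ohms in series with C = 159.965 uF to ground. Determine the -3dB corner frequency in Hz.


Cutoff frequency of a first-order RC filter:
fc = 1 / (2 * pi * R * C)
C = 159.965 uF = 0.000159965 F
fc = 1 / (2 * pi * 47000 * 0.000159965)
   = 1 / 47.23921767016
   = 0.021169 Hz

0.021169 Hz


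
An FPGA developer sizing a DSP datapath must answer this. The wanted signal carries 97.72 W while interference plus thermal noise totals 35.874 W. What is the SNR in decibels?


SNR in decibels:
SNR = 10 * log10(Ps / Pn)
    = 10 * log10(97.72 / 35.874)
    = 10 * log10(2.724)
    = 10 * 0.4352
    = 4.35 dB

4.35 dB


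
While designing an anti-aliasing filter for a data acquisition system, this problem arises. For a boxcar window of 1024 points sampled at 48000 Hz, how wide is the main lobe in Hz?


Main lobe width for a rectangular window:
Width = 2 * fs / N
      = 2 * 48000 / 1024
      = 96000 / 1024
      = 93.75 Hz

93.75 Hz


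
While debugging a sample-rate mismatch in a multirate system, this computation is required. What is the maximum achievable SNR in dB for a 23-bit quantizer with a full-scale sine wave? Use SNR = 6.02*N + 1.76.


Theoretical SNR for a full-scale sinusoid:
SNR = 6.02 * N + 1.76
    = 6.02 * 23 + 1.76
    = 138.46 + 1.76
    = 140.22 dB

140.22 dB


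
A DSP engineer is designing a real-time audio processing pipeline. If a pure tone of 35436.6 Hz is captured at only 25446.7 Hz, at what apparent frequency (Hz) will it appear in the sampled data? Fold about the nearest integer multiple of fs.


Compute the nearest integer multiple of fs to the signal:
n = round(35436.6 / 25446.7) = 1
f_alias = |35436.6 - 1 * 25446.7|
        = |35436.6 - 25446.7|
        = 9989.9 Hz

9989.9
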